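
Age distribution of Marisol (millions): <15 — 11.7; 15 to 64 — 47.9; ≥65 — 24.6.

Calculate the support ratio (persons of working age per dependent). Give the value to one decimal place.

Support ratio: 1.3

Support ratio = 47.9 / (11.7 + 24.6) = 47.9 / 36.3 = 1.3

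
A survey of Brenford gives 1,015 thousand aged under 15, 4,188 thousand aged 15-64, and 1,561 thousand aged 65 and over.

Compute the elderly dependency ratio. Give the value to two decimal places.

Old-age dependency ratio = 1,561 / 4,188 × 100 = 37.27

Old-age dependency ratio: 37.27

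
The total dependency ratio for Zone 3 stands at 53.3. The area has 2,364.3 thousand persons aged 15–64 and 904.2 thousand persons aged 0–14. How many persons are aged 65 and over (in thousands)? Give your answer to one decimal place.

Aged 65 and over: 356.0

Total dependency ratio = (youth + elderly) / working-age × 100
53.3 = (904.2 + E) / 2,364.3 × 100
⇒ 356.0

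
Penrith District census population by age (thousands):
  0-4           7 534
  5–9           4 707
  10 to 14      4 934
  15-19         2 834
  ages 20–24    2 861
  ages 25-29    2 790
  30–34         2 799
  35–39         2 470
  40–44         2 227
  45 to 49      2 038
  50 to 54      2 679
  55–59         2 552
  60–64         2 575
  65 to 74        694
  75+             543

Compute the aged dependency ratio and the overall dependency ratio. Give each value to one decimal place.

0–14: 7 534 + 4 707 + 4 934 = 17 175
15–64: 2 834 + 2 861 + 2 790 + 2 799 + 2 470 + 2 227 + 2 038 + 2 679 + 2 552 + 2 575 = 25 825
65+: 694 + 543 = 1 237
Old-age dependency ratio = 1 237 / 25 825 × 100 = 4.8
Total dependency ratio = (17 175 + 1 237) / 25 825 × 100 = 18 412 / 25 825 × 100 = 71.3

Old-age dependency ratio: 4.8
Total dependency ratio: 71.3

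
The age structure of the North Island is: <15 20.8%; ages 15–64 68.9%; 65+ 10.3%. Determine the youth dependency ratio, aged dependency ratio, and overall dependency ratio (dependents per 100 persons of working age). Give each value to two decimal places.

Youth dependency ratio: 30.19
Old-age dependency ratio: 14.95
Total dependency ratio: 45.14

Youth dependency ratio = 20.8 / 68.9 × 100 = 30.19
Old-age dependency ratio = 10.3 / 68.9 × 100 = 14.95
Total dependency ratio = (20.8 + 10.3) / 68.9 × 100 = 31.1 / 68.9 × 100 = 45.14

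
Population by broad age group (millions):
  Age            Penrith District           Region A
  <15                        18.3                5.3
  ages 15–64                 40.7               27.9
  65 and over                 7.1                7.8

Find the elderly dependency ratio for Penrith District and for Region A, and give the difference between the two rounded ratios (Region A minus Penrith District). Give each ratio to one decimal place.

Penrith District: 7.1 / 40.7 × 100 = 17.4
Region A: 7.8 / 27.9 × 100 = 28.0

Penrith District: 17.4
Region A: 28.0
Difference: +10.6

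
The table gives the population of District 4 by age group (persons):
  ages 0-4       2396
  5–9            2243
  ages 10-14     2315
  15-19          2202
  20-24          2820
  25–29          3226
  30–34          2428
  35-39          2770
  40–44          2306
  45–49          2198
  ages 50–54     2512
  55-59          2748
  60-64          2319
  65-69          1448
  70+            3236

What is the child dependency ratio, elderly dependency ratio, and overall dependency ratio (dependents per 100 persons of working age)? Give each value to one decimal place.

0–14: 2396 + 2243 + 2315 = 6954
15–64: 2202 + 2820 + 3226 + 2428 + 2770 + 2306 + 2198 + 2512 + 2748 + 2319 = 25529
65+: 1448 + 3236 = 4684
Youth dependency ratio = 6954 / 25529 × 100 = 27.2
Old-age dependency ratio = 4684 / 25529 × 100 = 18.3
Total dependency ratio = (6954 + 4684) / 25529 × 100 = 11638 / 25529 × 100 = 45.6

Youth dependency ratio: 27.2
Old-age dependency ratio: 18.3
Total dependency ratio: 45.6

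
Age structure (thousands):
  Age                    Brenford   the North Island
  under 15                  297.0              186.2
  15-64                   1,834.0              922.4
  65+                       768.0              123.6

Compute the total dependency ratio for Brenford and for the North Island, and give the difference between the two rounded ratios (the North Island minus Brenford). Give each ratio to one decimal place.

Brenford: (297.0 + 768.0) / 1,834.0 × 100 = 1,065.0 / 1,834.0 × 100 = 58.1
the North Island: (186.2 + 123.6) / 922.4 × 100 = 309.8 / 922.4 × 100 = 33.6

Brenford: 58.1
the North Island: 33.6
Difference: -24.5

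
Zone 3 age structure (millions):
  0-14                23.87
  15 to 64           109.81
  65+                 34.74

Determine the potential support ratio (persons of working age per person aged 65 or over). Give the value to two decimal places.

Potential support ratio: 3.16

Potential support ratio = 109.81 / 34.74 = 3.16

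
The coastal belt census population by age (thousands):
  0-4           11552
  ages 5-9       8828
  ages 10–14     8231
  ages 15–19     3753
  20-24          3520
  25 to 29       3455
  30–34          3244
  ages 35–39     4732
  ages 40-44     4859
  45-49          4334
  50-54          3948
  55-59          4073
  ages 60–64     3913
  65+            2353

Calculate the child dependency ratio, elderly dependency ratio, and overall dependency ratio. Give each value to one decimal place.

Youth dependency ratio: 71.8
Old-age dependency ratio: 5.9
Total dependency ratio: 77.7

0–14: 11552 + 8828 + 8231 = 28611
15–64: 3753 + 3520 + 3455 + 3244 + 4732 + 4859 + 4334 + 3948 + 4073 + 3913 = 39831
65+: 2353
Youth dependency ratio = 28611 / 39831 × 100 = 71.8
Old-age dependency ratio = 2353 / 39831 × 100 = 5.9
Total dependency ratio = (28611 + 2353) / 39831 × 100 = 30964 / 39831 × 100 = 77.7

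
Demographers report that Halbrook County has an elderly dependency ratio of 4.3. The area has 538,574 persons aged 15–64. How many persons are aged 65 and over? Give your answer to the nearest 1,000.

Old-age dependency ratio = elderly / working-age × 100
4.3 = E / 538,574 × 100
⇒ 23,000

Aged 65 and over: 23,000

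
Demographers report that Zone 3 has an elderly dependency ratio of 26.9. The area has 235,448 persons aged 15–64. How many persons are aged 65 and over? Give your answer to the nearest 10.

Old-age dependency ratio = elderly / working-age × 100
26.9 = E / 235,448 × 100
⇒ 63,340

Aged 65 and over: 63,340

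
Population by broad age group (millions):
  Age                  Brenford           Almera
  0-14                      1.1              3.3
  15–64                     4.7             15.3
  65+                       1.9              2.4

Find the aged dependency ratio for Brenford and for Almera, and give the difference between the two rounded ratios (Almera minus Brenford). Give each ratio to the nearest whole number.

Brenford: 40
Almera: 16
Difference: -24

Brenford: 1.9 / 4.7 × 100 = 40
Almera: 2.4 / 15.3 × 100 = 16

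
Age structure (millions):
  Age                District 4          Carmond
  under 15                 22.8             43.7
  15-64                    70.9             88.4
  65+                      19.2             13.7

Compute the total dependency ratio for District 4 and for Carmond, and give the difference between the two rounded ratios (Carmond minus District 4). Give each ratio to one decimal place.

District 4: (22.8 + 19.2) / 70.9 × 100 = 42.0 / 70.9 × 100 = 59.2
Carmond: (43.7 + 13.7) / 88.4 × 100 = 57.4 / 88.4 × 100 = 64.9

District 4: 59.2
Carmond: 64.9
Difference: +5.7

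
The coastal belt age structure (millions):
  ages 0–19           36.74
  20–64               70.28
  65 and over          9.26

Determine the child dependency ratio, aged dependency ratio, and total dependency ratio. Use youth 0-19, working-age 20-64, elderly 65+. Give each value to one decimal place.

Youth dependency ratio: 52.3
Old-age dependency ratio: 13.2
Total dependency ratio: 65.5

Youth dependency ratio = 36.74 / 70.28 × 100 = 52.3
Old-age dependency ratio = 9.26 / 70.28 × 100 = 13.2
Total dependency ratio = (36.74 + 9.26) / 70.28 × 100 = 46.00 / 70.28 × 100 = 65.5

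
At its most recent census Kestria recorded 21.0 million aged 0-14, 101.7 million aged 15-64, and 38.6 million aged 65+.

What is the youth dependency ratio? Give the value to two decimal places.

Youth dependency ratio = 21.0 / 101.7 × 100 = 20.65

Youth dependency ratio: 20.65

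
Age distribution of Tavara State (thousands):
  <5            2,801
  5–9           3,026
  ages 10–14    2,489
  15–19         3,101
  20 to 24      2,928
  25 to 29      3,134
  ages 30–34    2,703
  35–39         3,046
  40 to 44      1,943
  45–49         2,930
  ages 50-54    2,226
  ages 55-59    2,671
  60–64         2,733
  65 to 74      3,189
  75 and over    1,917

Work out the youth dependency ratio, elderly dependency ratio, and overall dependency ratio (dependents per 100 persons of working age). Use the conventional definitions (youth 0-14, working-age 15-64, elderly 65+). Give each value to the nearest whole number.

Youth dependency ratio: 30
Old-age dependency ratio: 19
Total dependency ratio: 49

0–14: 2,801 + 3,026 + 2,489 = 8,316
15–64: 3,101 + 2,928 + 3,134 + 2,703 + 3,046 + 1,943 + 2,930 + 2,226 + 2,671 + 2,733 = 27,415
65+: 3,189 + 1,917 = 5,106
Youth dependency ratio = 8,316 / 27,415 × 100 = 30
Old-age dependency ratio = 5,106 / 27,415 × 100 = 19
Total dependency ratio = (8,316 + 5,106) / 27,415 × 100 = 13,422 / 27,415 × 100 = 49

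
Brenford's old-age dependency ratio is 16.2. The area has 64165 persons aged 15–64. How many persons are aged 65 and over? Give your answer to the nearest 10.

Old-age dependency ratio = elderly / working-age × 100
16.2 = E / 64165 × 100
⇒ 10390

Aged 65 and over: 10390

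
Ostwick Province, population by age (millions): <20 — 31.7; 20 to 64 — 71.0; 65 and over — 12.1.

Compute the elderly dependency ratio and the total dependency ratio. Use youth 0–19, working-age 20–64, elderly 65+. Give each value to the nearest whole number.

Old-age dependency ratio = 12.1 / 71.0 × 100 = 17
Total dependency ratio = (31.7 + 12.1) / 71.0 × 100 = 43.8 / 71.0 × 100 = 62

Old-age dependency ratio: 17
Total dependency ratio: 62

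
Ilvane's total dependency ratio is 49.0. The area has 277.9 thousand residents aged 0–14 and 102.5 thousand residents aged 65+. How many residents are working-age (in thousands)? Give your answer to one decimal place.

Working-age: 776.3

Total dependency ratio = (youth + elderly) / working-age × 100
49.0 = (277.9 + 102.5) / W × 100
⇒ 776.3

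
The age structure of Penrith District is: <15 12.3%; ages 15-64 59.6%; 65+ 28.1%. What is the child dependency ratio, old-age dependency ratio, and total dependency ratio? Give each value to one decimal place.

Youth dependency ratio: 20.6
Old-age dependency ratio: 47.1
Total dependency ratio: 67.8

Youth dependency ratio = 12.3 / 59.6 × 100 = 20.6
Old-age dependency ratio = 28.1 / 59.6 × 100 = 47.1
Total dependency ratio = (12.3 + 28.1) / 59.6 × 100 = 40.4 / 59.6 × 100 = 67.8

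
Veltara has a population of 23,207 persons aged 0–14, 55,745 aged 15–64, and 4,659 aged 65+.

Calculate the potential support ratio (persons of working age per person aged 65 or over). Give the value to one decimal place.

Potential support ratio: 12.0

Potential support ratio = 55,745 / 4,659 = 12.0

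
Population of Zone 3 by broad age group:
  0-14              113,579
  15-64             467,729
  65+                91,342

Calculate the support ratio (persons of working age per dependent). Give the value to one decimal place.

Support ratio = 467,729 / (113,579 + 91,342) = 467,729 / 204,921 = 2.3

Support ratio: 2.3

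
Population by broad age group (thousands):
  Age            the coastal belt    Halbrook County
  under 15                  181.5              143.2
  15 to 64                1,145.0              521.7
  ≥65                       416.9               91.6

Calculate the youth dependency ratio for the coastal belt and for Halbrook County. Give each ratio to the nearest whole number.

the coastal belt: 16
Halbrook County: 27

the coastal belt: 181.5 / 1,145.0 × 100 = 16
Halbrook County: 143.2 / 521.7 × 100 = 27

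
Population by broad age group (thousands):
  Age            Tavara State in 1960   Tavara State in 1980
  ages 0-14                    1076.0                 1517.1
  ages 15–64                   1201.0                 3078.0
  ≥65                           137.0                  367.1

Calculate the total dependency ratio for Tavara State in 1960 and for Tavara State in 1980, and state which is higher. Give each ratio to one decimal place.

Tavara State in 1960: (1076.0 + 137.0) / 1201.0 × 100 = 1213.0 / 1201.0 × 100 = 101.0
Tavara State in 1980: (1517.1 + 367.1) / 3078.0 × 100 = 1884.2 / 3078.0 × 100 = 61.2

Tavara State in 1960: 101.0
Tavara State in 1980: 61.2
Higher: Tavara State in 1960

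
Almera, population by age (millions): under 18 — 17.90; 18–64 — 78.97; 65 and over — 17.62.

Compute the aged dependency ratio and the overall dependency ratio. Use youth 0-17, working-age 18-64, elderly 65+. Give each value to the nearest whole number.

Old-age dependency ratio = 17.62 / 78.97 × 100 = 22
Total dependency ratio = (17.90 + 17.62) / 78.97 × 100 = 35.52 / 78.97 × 100 = 45

Old-age dependency ratio: 22
Total dependency ratio: 45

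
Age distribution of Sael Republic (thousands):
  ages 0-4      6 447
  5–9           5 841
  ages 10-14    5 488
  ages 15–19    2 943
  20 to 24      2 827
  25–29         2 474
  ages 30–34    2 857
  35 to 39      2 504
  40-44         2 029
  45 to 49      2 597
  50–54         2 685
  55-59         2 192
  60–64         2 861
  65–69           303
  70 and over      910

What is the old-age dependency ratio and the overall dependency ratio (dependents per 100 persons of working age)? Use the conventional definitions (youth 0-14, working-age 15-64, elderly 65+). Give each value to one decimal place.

Old-age dependency ratio: 4.7
Total dependency ratio: 73.1

0–14: 6 447 + 5 841 + 5 488 = 17 776
15–64: 2 943 + 2 827 + 2 474 + 2 857 + 2 504 + 2 029 + 2 597 + 2 685 + 2 192 + 2 861 = 25 969
65+: 303 + 910 = 1 213
Old-age dependency ratio = 1 213 / 25 969 × 100 = 4.7
Total dependency ratio = (17 776 + 1 213) / 25 969 × 100 = 18 989 / 25 969 × 100 = 73.1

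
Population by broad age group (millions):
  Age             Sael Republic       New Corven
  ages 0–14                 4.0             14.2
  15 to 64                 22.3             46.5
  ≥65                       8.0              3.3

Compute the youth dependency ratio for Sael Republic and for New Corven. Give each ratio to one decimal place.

Sael Republic: 4.0 / 22.3 × 100 = 17.9
New Corven: 14.2 / 46.5 × 100 = 30.5

Sael Republic: 17.9
New Corven: 30.5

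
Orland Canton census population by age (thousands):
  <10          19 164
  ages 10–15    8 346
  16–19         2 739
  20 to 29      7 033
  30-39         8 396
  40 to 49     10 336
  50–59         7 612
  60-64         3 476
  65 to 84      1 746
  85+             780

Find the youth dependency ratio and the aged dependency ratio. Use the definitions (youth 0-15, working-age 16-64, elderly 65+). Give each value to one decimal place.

0–15: 19 164 + 8 346 = 27 510
16–64: 2 739 + 7 033 + 8 396 + 10 336 + 7 612 + 3 476 = 39 592
65+: 1 746 + 780 = 2 526
Youth dependency ratio = 27 510 / 39 592 × 100 = 69.5
Old-age dependency ratio = 2 526 / 39 592 × 100 = 6.4

Youth dependency ratio: 69.5
Old-age dependency ratio: 6.4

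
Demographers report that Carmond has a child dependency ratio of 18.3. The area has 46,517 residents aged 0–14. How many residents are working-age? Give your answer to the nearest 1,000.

Youth dependency ratio = youth / working-age × 100
18.3 = 46,517 / W × 100
⇒ 254,000

Working-age: 254,000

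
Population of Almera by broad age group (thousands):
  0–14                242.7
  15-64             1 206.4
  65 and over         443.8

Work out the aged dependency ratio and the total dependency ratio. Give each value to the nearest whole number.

Old-age dependency ratio: 37
Total dependency ratio: 57

Old-age dependency ratio = 443.8 / 1 206.4 × 100 = 37
Total dependency ratio = (242.7 + 443.8) / 1 206.4 × 100 = 686.5 / 1 206.4 × 100 = 57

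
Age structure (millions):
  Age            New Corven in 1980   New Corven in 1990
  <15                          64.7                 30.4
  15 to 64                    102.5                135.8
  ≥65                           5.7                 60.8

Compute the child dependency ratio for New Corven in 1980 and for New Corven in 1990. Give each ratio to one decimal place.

New Corven in 1980: 63.1
New Corven in 1990: 22.4

New Corven in 1980: 64.7 / 102.5 × 100 = 63.1
New Corven in 1990: 30.4 / 135.8 × 100 = 22.4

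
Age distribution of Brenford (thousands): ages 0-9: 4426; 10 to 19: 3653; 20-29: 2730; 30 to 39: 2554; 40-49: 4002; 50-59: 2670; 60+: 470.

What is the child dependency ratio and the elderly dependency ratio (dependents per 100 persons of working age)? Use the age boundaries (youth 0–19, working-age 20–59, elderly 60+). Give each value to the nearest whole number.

Youth dependency ratio: 68
Old-age dependency ratio: 4

0–19: 4426 + 3653 = 8079
20–59: 2730 + 2554 + 4002 + 2670 = 11956
60+: 470
Youth dependency ratio = 8079 / 11956 × 100 = 68
Old-age dependency ratio = 470 / 11956 × 100 = 4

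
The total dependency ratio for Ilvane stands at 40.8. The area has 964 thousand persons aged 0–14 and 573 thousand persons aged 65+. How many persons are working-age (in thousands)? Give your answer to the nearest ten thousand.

Total dependency ratio = (youth + elderly) / working-age × 100
40.8 = (964 + 573) / W × 100
⇒ 3 770

Working-age: 3 770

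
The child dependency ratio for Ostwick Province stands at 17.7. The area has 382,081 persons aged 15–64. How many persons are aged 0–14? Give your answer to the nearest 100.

Aged 0–14: 67,600

Youth dependency ratio = youth / working-age × 100
17.7 = Y / 382,081 × 100
⇒ 67,600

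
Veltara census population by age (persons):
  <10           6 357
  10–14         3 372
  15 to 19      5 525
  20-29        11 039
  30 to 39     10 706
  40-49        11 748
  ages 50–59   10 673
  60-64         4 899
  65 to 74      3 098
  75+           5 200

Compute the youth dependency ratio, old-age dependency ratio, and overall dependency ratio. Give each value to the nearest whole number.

Youth dependency ratio: 18
Old-age dependency ratio: 15
Total dependency ratio: 33

0–14: 6 357 + 3 372 = 9 729
15–64: 5 525 + 11 039 + 10 706 + 11 748 + 10 673 + 4 899 = 54 590
65+: 3 098 + 5 200 = 8 298
Youth dependency ratio = 9 729 / 54 590 × 100 = 18
Old-age dependency ratio = 8 298 / 54 590 × 100 = 15
Total dependency ratio = (9 729 + 8 298) / 54 590 × 100 = 18 027 / 54 590 × 100 = 33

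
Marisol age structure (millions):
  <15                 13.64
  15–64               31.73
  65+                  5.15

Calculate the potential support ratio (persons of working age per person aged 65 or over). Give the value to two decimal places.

Potential support ratio = 31.73 / 5.15 = 6.16

Potential support ratio: 6.16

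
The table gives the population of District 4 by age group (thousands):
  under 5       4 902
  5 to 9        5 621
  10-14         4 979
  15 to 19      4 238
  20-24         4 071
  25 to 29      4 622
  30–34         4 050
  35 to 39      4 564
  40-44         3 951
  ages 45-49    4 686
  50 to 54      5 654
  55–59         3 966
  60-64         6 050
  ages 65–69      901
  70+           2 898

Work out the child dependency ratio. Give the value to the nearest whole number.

Youth dependency ratio: 34

0–14: 4 902 + 5 621 + 4 979 = 15 502
15–64: 4 238 + 4 071 + 4 622 + 4 050 + 4 564 + 3 951 + 4 686 + 5 654 + 3 966 + 6 050 = 45 852
65+: 901 + 2 898 = 3 799
Youth dependency ratio = 15 502 / 45 852 × 100 = 34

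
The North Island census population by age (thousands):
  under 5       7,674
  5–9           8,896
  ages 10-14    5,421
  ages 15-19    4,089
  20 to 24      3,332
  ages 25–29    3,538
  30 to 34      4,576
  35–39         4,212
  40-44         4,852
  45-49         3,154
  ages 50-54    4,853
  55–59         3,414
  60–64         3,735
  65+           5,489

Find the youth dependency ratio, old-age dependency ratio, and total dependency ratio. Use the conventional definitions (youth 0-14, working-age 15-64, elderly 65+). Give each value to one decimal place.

Youth dependency ratio: 55.3
Old-age dependency ratio: 13.8
Total dependency ratio: 69.1

0–14: 7,674 + 8,896 + 5,421 = 21,991
15–64: 4,089 + 3,332 + 3,538 + 4,576 + 4,212 + 4,852 + 3,154 + 4,853 + 3,414 + 3,735 = 39,755
65+: 5,489
Youth dependency ratio = 21,991 / 39,755 × 100 = 55.3
Old-age dependency ratio = 5,489 / 39,755 × 100 = 13.8
Total dependency ratio = (21,991 + 5,489) / 39,755 × 100 = 27,480 / 39,755 × 100 = 69.1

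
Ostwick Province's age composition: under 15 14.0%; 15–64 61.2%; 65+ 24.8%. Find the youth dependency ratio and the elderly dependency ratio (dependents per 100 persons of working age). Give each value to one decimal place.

Youth dependency ratio = 14.0 / 61.2 × 100 = 22.9
Old-age dependency ratio = 24.8 / 61.2 × 100 = 40.5

Youth dependency ratio: 22.9
Old-age dependency ratio: 40.5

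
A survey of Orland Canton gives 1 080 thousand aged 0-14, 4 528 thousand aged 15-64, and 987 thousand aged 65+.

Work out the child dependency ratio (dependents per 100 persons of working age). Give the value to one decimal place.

Youth dependency ratio: 23.9

Youth dependency ratio = 1 080 / 4 528 × 100 = 23.9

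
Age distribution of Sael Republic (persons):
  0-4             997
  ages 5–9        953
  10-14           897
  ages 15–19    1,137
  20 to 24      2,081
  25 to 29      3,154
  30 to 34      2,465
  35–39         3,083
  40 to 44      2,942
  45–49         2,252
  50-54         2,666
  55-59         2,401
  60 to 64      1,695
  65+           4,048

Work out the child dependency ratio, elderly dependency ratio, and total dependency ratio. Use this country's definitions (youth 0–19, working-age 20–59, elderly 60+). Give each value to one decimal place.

Youth dependency ratio: 18.9
Old-age dependency ratio: 27.3
Total dependency ratio: 46.2

0–19: 997 + 953 + 897 + 1,137 = 3,984
20–59: 2,081 + 3,154 + 2,465 + 3,083 + 2,942 + 2,252 + 2,666 + 2,401 = 21,044
60+: 1,695 + 4,048 = 5,743
Youth dependency ratio = 3,984 / 21,044 × 100 = 18.9
Old-age dependency ratio = 5,743 / 21,044 × 100 = 27.3
Total dependency ratio = (3,984 + 5,743) / 21,044 × 100 = 9,727 / 21,044 × 100 = 46.2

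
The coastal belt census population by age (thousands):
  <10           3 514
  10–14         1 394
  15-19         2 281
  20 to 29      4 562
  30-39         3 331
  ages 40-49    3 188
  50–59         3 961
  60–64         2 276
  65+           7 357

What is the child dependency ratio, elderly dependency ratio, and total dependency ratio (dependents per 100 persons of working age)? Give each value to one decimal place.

Youth dependency ratio: 25.0
Old-age dependency ratio: 37.5
Total dependency ratio: 62.6

0–14: 3 514 + 1 394 = 4 908
15–64: 2 281 + 4 562 + 3 331 + 3 188 + 3 961 + 2 276 = 19 599
65+: 7 357
Youth dependency ratio = 4 908 / 19 599 × 100 = 25.0
Old-age dependency ratio = 7 357 / 19 599 × 100 = 37.5
Total dependency ratio = (4 908 + 7 357) / 19 599 × 100 = 12 265 / 19 599 × 100 = 62.6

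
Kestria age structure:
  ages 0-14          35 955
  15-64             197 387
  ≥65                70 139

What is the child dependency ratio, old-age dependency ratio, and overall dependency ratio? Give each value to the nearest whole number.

Youth dependency ratio: 18
Old-age dependency ratio: 36
Total dependency ratio: 54

Youth dependency ratio = 35 955 / 197 387 × 100 = 18
Old-age dependency ratio = 70 139 / 197 387 × 100 = 36
Total dependency ratio = (35 955 + 70 139) / 197 387 × 100 = 106 094 / 197 387 × 100 = 54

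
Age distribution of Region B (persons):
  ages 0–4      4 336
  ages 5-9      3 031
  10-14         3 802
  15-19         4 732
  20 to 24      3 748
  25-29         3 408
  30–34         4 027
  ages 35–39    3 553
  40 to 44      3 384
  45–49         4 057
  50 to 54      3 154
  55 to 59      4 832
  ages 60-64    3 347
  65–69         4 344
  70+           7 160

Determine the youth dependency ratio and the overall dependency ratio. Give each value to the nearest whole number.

Youth dependency ratio: 29
Total dependency ratio: 59

0–14: 4 336 + 3 031 + 3 802 = 11 169
15–64: 4 732 + 3 748 + 3 408 + 4 027 + 3 553 + 3 384 + 4 057 + 3 154 + 4 832 + 3 347 = 38 242
65+: 4 344 + 7 160 = 11 504
Youth dependency ratio = 11 169 / 38 242 × 100 = 29
Total dependency ratio = (11 169 + 11 504) / 38 242 × 100 = 22 673 / 38 242 × 100 = 59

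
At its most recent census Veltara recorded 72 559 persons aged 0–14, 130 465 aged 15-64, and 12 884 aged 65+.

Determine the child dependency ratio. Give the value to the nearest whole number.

Youth dependency ratio: 56

Youth dependency ratio = 72 559 / 130 465 × 100 = 56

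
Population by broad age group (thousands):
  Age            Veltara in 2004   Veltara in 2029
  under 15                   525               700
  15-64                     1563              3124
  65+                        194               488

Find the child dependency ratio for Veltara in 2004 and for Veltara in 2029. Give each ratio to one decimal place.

Veltara in 2004: 33.6
Veltara in 2029: 22.4

Veltara in 2004: 525 / 1563 × 100 = 33.6
Veltara in 2029: 700 / 3124 × 100 = 22.4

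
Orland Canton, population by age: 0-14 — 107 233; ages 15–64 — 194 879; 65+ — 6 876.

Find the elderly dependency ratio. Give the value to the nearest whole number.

Old-age dependency ratio: 4

Old-age dependency ratio = 6 876 / 194 879 × 100 = 4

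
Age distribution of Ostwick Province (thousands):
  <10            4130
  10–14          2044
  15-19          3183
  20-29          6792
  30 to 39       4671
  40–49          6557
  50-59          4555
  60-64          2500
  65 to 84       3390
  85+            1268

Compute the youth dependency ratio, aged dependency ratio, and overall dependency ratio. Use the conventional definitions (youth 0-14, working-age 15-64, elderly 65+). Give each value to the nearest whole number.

0–14: 4130 + 2044 = 6174
15–64: 3183 + 6792 + 4671 + 6557 + 4555 + 2500 = 28258
65+: 3390 + 1268 = 4658
Youth dependency ratio = 6174 / 28258 × 100 = 22
Old-age dependency ratio = 4658 / 28258 × 100 = 16
Total dependency ratio = (6174 + 4658) / 28258 × 100 = 10832 / 28258 × 100 = 38

Youth dependency ratio: 22
Old-age dependency ratio: 16
Total dependency ratio: 38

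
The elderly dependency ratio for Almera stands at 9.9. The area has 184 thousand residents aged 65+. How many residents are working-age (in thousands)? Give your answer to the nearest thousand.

Working-age: 1 859

Old-age dependency ratio = elderly / working-age × 100
9.9 = 184 / W × 100
⇒ 1 859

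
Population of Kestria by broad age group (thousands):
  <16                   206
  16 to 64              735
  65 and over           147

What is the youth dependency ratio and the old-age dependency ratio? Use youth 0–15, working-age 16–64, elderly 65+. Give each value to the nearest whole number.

Youth dependency ratio: 28
Old-age dependency ratio: 20

Youth dependency ratio = 206 / 735 × 100 = 28
Old-age dependency ratio = 147 / 735 × 100 = 20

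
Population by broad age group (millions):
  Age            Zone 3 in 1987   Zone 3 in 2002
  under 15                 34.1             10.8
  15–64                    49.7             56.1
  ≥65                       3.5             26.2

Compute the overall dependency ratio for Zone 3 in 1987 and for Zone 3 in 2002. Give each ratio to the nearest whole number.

Zone 3 in 1987: 76
Zone 3 in 2002: 66

Zone 3 in 1987: (34.1 + 3.5) / 49.7 × 100 = 37.6 / 49.7 × 100 = 76
Zone 3 in 2002: (10.8 + 26.2) / 56.1 × 100 = 37.0 / 56.1 × 100 = 66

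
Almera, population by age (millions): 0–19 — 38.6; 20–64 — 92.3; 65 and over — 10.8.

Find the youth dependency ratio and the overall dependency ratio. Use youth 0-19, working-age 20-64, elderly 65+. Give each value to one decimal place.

Youth dependency ratio = 38.6 / 92.3 × 100 = 41.8
Total dependency ratio = (38.6 + 10.8) / 92.3 × 100 = 49.4 / 92.3 × 100 = 53.5

Youth dependency ratio: 41.8
Total dependency ratio: 53.5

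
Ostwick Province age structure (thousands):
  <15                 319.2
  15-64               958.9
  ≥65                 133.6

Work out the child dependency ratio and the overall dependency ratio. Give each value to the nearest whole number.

Youth dependency ratio = 319.2 / 958.9 × 100 = 33
Total dependency ratio = (319.2 + 133.6) / 958.9 × 100 = 452.8 / 958.9 × 100 = 47

Youth dependency ratio: 33
Total dependency ratio: 47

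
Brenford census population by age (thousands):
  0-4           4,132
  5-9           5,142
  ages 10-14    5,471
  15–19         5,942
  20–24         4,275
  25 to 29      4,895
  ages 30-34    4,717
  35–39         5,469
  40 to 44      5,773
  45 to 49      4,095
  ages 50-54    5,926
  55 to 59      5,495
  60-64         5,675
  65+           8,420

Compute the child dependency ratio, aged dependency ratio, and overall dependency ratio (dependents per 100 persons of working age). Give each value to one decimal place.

Youth dependency ratio: 28.2
Old-age dependency ratio: 16.1
Total dependency ratio: 44.3

0–14: 4,132 + 5,142 + 5,471 = 14,745
15–64: 5,942 + 4,275 + 4,895 + 4,717 + 5,469 + 5,773 + 4,095 + 5,926 + 5,495 + 5,675 = 52,262
65+: 8,420
Youth dependency ratio = 14,745 / 52,262 × 100 = 28.2
Old-age dependency ratio = 8,420 / 52,262 × 100 = 16.1
Total dependency ratio = (14,745 + 8,420) / 52,262 × 100 = 23,165 / 52,262 × 100 = 44.3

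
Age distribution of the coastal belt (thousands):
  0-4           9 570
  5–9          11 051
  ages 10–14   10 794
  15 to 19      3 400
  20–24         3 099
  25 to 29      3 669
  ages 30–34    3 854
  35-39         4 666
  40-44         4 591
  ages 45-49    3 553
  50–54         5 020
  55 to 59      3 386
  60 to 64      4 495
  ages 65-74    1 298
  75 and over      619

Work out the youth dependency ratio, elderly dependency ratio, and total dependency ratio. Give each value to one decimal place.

Youth dependency ratio: 79.1
Old-age dependency ratio: 4.8
Total dependency ratio: 83.9

0–14: 9 570 + 11 051 + 10 794 = 31 415
15–64: 3 400 + 3 099 + 3 669 + 3 854 + 4 666 + 4 591 + 3 553 + 5 020 + 3 386 + 4 495 = 39 733
65+: 1 298 + 619 = 1 917
Youth dependency ratio = 31 415 / 39 733 × 100 = 79.1
Old-age dependency ratio = 1 917 / 39 733 × 100 = 4.8
Total dependency ratio = (31 415 + 1 917) / 39 733 × 100 = 33 332 / 39 733 × 100 = 83.9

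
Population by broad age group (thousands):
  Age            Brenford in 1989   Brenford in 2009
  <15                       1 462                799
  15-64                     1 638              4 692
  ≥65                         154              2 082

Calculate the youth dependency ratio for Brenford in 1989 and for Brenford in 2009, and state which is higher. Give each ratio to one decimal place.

Brenford in 1989: 89.3
Brenford in 2009: 17.0
Higher: Brenford in 1989

Brenford in 1989: 1 462 / 1 638 × 100 = 89.3
Brenford in 2009: 799 / 4 692 × 100 = 17.0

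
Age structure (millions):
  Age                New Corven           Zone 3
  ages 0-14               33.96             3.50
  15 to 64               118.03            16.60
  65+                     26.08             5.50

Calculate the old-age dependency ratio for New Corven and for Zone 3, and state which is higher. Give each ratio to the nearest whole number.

New Corven: 22
Zone 3: 33
Higher: Zone 3

New Corven: 26.08 / 118.03 × 100 = 22
Zone 3: 5.50 / 16.60 × 100 = 33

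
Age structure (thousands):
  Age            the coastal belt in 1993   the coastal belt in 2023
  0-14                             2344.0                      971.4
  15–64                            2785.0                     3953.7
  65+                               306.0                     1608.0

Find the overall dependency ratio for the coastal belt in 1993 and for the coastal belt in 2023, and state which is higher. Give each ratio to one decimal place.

the coastal belt in 1993: 95.2
the coastal belt in 2023: 65.2
Higher: the coastal belt in 1993

the coastal belt in 1993: (2344.0 + 306.0) / 2785.0 × 100 = 2650.0 / 2785.0 × 100 = 95.2
the coastal belt in 2023: (971.4 + 1608.0) / 3953.7 × 100 = 2579.4 / 3953.7 × 100 = 65.2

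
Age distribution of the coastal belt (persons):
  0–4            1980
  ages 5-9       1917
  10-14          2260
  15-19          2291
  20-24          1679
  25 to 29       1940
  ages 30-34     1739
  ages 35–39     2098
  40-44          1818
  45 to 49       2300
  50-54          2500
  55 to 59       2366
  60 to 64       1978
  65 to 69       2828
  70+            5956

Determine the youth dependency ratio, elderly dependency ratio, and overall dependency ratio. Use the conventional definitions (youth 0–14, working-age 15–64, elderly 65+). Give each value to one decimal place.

Youth dependency ratio: 29.7
Old-age dependency ratio: 42.4
Total dependency ratio: 72.1

0–14: 1980 + 1917 + 2260 = 6157
15–64: 2291 + 1679 + 1940 + 1739 + 2098 + 1818 + 2300 + 2500 + 2366 + 1978 = 20709
65+: 2828 + 5956 = 8784
Youth dependency ratio = 6157 / 20709 × 100 = 29.7
Old-age dependency ratio = 8784 / 20709 × 100 = 42.4
Total dependency ratio = (6157 + 8784) / 20709 × 100 = 14941 / 20709 × 100 = 72.1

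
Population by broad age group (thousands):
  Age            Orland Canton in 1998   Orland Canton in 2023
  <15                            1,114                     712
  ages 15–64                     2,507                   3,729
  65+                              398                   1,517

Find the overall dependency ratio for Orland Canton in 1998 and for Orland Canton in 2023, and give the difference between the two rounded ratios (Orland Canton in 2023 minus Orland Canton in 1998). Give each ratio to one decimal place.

Orland Canton in 1998: 60.3
Orland Canton in 2023: 59.8
Difference: -0.5

Orland Canton in 1998: (1,114 + 398) / 2,507 × 100 = 1,512 / 2,507 × 100 = 60.3
Orland Canton in 2023: (712 + 1,517) / 3,729 × 100 = 2,229 / 3,729 × 100 = 59.8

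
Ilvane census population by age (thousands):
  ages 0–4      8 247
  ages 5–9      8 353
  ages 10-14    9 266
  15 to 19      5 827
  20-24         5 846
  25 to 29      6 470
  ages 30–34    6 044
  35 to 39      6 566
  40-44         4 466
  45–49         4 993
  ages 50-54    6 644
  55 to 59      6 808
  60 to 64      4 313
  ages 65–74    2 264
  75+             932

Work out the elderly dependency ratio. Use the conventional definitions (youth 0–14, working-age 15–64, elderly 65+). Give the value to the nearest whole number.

0–14: 8 247 + 8 353 + 9 266 = 25 866
15–64: 5 827 + 5 846 + 6 470 + 6 044 + 6 566 + 4 466 + 4 993 + 6 644 + 6 808 + 4 313 = 57 977
65+: 2 264 + 932 = 3 196
Old-age dependency ratio = 3 196 / 57 977 × 100 = 6

Old-age dependency ratio: 6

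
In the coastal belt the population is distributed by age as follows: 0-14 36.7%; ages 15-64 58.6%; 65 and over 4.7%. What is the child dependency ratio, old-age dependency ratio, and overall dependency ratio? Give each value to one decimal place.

Youth dependency ratio: 62.6
Old-age dependency ratio: 8.0
Total dependency ratio: 70.6

Youth dependency ratio = 36.7 / 58.6 × 100 = 62.6
Old-age dependency ratio = 4.7 / 58.6 × 100 = 8.0
Total dependency ratio = (36.7 + 4.7) / 58.6 × 100 = 41.4 / 58.6 × 100 = 70.6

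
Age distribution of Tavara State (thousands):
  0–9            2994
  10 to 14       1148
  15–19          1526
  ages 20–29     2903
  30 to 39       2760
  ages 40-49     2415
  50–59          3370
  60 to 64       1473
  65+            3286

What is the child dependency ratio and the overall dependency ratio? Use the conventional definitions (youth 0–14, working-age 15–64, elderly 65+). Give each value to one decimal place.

Youth dependency ratio: 28.7
Total dependency ratio: 51.4

0–14: 2994 + 1148 = 4142
15–64: 1526 + 2903 + 2760 + 2415 + 3370 + 1473 = 14447
65+: 3286
Youth dependency ratio = 4142 / 14447 × 100 = 28.7
Total dependency ratio = (4142 + 3286) / 14447 × 100 = 7428 / 14447 × 100 = 51.4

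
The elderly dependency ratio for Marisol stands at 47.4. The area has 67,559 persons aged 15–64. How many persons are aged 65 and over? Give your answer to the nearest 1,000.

Aged 65 and over: 32,000

Old-age dependency ratio = elderly / working-age × 100
47.4 = E / 67,559 × 100
⇒ 32,000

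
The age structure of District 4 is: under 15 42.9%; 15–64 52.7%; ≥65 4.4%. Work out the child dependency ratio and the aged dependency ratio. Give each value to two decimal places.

Youth dependency ratio = 42.9 / 52.7 × 100 = 81.40
Old-age dependency ratio = 4.4 / 52.7 × 100 = 8.35

Youth dependency ratio: 81.40
Old-age dependency ratio: 8.35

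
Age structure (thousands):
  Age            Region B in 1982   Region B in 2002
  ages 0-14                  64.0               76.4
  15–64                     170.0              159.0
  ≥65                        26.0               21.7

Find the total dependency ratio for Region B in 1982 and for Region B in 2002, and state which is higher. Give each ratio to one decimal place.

Region B in 1982: 52.9
Region B in 2002: 61.7
Higher: Region B in 2002

Region B in 1982: (64.0 + 26.0) / 170.0 × 100 = 90.0 / 170.0 × 100 = 52.9
Region B in 2002: (76.4 + 21.7) / 159.0 × 100 = 98.1 / 159.0 × 100 = 61.7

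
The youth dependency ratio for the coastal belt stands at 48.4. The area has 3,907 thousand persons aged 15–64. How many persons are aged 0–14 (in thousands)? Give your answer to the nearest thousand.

Aged 0–14: 1,891

Youth dependency ratio = youth / working-age × 100
48.4 = Y / 3,907 × 100
⇒ 1,891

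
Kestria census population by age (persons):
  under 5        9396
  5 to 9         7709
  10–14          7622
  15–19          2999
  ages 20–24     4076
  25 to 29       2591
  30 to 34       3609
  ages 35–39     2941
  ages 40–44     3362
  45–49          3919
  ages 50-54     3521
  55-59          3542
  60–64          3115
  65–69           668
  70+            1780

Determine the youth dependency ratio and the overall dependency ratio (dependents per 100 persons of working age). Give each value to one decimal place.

0–14: 9396 + 7709 + 7622 = 24727
15–64: 2999 + 4076 + 2591 + 3609 + 2941 + 3362 + 3919 + 3521 + 3542 + 3115 = 33675
65+: 668 + 1780 = 2448
Youth dependency ratio = 24727 / 33675 × 100 = 73.4
Total dependency ratio = (24727 + 2448) / 33675 × 100 = 27175 / 33675 × 100 = 80.7

Youth dependency ratio: 73.4
Total dependency ratio: 80.7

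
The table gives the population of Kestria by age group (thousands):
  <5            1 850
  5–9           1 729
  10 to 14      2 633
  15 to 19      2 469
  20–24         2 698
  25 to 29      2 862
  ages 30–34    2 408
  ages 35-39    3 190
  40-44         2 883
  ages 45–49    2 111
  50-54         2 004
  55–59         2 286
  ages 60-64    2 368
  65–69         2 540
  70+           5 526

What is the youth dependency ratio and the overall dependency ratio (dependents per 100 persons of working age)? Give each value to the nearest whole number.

Youth dependency ratio: 25
Total dependency ratio: 56

0–14: 1 850 + 1 729 + 2 633 = 6 212
15–64: 2 469 + 2 698 + 2 862 + 2 408 + 3 190 + 2 883 + 2 111 + 2 004 + 2 286 + 2 368 = 25 279
65+: 2 540 + 5 526 = 8 066
Youth dependency ratio = 6 212 / 25 279 × 100 = 25
Total dependency ratio = (6 212 + 8 066) / 25 279 × 100 = 14 278 / 25 279 × 100 = 56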